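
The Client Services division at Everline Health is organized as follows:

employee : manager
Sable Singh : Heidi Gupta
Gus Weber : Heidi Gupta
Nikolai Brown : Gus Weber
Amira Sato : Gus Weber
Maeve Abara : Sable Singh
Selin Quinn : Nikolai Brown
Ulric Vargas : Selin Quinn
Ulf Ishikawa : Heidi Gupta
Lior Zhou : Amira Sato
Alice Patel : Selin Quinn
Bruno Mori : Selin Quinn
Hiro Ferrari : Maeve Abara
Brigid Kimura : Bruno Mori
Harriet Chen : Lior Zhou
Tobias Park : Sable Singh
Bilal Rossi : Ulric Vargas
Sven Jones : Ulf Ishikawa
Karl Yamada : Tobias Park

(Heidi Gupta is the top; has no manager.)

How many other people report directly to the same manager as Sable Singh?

2

Sable Singh reports to Heidi Gupta. Heidi Gupta's other direct reports are Gus Weber, Ulf Ishikawa — 2 peers.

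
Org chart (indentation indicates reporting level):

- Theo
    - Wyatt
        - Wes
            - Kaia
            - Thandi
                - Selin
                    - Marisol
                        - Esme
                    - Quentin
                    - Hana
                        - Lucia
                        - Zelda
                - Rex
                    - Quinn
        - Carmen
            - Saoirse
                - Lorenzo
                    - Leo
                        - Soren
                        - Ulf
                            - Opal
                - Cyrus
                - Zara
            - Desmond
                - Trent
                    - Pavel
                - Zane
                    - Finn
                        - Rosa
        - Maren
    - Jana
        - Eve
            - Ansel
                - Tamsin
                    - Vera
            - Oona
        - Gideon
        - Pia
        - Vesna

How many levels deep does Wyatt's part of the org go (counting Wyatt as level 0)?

6

The longest chain under Wyatt runs Wyatt → Carmen → Saoirse → Lorenzo → Leo → Ulf → Opal, which is 6 levels below Wyatt.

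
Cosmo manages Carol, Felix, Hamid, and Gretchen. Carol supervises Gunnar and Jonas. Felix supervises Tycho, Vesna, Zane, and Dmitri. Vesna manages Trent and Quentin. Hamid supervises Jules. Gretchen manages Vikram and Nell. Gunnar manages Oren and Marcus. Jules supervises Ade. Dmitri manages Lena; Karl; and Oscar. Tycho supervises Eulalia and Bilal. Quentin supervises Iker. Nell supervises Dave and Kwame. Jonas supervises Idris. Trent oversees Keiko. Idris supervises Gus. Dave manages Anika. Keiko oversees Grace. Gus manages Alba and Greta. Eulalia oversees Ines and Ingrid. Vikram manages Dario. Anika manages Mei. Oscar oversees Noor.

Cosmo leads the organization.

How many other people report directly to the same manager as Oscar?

2

Oscar reports to Dmitri. Dmitri's other direct reports are Lena, Karl — 2 peers.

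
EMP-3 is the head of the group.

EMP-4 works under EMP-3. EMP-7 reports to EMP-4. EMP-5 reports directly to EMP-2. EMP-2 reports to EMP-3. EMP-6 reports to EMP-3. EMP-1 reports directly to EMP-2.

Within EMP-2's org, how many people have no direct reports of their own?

2

The people in EMP-2's organization with no one reporting to them are EMP-5, EMP-1. That is 2.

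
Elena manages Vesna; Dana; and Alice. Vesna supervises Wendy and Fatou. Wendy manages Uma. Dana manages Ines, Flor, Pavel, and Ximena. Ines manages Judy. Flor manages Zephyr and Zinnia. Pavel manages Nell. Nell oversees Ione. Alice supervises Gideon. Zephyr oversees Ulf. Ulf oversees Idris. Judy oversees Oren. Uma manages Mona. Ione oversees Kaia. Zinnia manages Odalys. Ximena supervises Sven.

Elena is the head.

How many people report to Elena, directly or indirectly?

23

Elena directly manages Vesna, Dana, Alice. Under Vesna: Fatou, Wendy, Uma, Mona (4). Under Dana: Ximena, Sven, Pavel, Nell, Ione, Kaia, Flor, Zinnia, Odalys, Zephyr, Ulf, Idris, Ines, Judy, Oren (15). Under Alice: Gideon (1). So Elena's organization is 3 direct reports plus everyone under them: 5 + 16 + 2 = 23.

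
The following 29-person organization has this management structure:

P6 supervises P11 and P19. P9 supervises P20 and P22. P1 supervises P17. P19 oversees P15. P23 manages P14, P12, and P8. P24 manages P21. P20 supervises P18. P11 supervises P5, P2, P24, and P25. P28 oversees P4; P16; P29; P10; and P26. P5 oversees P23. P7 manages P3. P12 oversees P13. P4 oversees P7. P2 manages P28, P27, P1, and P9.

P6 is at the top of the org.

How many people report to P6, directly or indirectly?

28

P6 directly manages P11, P19. Under P11: P25, P24, P21, P2, P27, P9, P22, P20, P18, P1, P17, P28, P26, P10, P29, P16, P4, P7, P3, P5, P23, P8, P12, P13, P14 (25). Under P19: P15 (1). So P6's organization is 2 direct reports plus everyone under them: 26 + 2 = 28.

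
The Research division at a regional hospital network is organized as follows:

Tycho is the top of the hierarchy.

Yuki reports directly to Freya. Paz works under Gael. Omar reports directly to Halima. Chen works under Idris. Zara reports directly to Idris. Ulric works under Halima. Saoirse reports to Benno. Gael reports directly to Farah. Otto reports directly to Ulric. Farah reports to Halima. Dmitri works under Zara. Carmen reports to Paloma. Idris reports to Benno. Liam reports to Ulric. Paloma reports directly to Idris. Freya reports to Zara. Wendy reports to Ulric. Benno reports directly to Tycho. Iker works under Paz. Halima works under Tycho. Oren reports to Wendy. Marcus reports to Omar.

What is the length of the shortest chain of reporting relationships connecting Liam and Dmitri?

7

Liam is 3 levels below Tycho, and Dmitri is 4 levels below Tycho (their lowest common manager). The shortest path runs up from Liam to Tycho and back down to Dmitri: 3 + 4 = 7 links.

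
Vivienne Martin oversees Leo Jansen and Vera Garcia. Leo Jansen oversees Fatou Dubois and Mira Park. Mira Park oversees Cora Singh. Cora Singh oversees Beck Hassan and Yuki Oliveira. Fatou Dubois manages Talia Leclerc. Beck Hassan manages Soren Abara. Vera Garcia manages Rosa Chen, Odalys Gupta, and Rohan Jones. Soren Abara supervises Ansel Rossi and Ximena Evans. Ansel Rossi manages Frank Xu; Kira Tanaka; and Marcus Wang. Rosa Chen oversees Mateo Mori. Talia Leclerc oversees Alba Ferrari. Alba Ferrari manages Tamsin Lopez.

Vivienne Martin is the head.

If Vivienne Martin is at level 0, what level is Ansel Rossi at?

6

Chain from Ansel Rossi up to Vivienne Martin: Ansel Rossi → Soren Abara → Beck Hassan → Cora Singh → Mira Park → Leo Jansen → Vivienne Martin. That is 6 steps up, so Ansel Rossi is 6 levels below Vivienne Martin.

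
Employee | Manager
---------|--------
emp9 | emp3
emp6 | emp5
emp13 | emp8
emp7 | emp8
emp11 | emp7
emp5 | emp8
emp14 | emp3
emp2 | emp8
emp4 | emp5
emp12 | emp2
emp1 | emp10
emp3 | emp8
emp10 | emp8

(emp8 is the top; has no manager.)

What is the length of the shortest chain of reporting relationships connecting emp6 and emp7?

3

emp6 is 2 levels below emp8, and emp7 is 1 level below emp8 (their lowest common manager). The shortest path runs up from emp6 to emp8 and back down to emp7: 2 + 1 = 3 links.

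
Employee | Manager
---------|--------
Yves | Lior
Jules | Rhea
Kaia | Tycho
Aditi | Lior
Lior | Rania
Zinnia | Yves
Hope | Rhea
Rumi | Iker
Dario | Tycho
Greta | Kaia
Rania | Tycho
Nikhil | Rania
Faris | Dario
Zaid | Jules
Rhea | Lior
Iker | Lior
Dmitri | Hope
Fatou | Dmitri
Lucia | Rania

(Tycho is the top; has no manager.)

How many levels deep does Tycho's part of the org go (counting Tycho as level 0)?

6

The longest chain under Tycho runs Tycho → Rania → Lior → Rhea → Hope → Dmitri → Fatou, which is 6 levels below Tycho.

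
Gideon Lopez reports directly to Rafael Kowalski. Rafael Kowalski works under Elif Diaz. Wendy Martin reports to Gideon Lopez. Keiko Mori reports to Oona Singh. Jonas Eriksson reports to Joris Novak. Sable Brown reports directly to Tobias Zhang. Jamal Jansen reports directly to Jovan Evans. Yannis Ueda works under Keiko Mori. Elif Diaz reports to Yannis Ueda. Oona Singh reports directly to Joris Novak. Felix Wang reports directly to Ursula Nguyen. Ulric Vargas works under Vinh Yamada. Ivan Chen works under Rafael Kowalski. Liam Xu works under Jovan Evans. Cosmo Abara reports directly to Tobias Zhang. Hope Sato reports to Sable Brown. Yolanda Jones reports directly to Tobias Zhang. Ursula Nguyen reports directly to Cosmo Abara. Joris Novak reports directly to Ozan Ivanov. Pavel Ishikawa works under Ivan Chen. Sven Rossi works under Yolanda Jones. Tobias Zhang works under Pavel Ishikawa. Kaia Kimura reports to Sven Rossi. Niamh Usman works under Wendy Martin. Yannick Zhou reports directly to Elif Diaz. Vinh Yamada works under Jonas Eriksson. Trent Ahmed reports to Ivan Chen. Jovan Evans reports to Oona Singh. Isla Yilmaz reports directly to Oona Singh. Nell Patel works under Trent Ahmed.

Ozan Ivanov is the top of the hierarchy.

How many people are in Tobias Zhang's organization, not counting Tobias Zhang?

Tobias Zhang directly manages Yolanda Jones, Sable Brown, Cosmo Abara. Under Yolanda Jones: Sven Rossi, Kaia Kimura (2). Under Sable Brown: Hope Sato (1). Under Cosmo Abara: Ursula Nguyen, Felix Wang (2). So Tobias Zhang's organization is 3 direct reports plus everyone under them: 3 + 2 + 3 = 8.

8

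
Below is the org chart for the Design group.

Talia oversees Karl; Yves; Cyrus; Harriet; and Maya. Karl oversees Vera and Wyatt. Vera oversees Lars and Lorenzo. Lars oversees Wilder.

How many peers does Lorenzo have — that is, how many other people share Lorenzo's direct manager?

1

Lorenzo reports to Vera. Vera's other direct reports are Lars — 1 peer.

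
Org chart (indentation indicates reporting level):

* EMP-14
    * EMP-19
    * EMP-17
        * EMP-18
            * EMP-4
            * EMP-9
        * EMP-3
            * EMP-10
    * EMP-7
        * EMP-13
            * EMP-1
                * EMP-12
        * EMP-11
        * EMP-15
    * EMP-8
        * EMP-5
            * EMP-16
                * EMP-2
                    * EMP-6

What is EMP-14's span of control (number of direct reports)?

4

EMP-14 directly manages EMP-19, EMP-17, EMP-7, EMP-8. That is 4 direct reports.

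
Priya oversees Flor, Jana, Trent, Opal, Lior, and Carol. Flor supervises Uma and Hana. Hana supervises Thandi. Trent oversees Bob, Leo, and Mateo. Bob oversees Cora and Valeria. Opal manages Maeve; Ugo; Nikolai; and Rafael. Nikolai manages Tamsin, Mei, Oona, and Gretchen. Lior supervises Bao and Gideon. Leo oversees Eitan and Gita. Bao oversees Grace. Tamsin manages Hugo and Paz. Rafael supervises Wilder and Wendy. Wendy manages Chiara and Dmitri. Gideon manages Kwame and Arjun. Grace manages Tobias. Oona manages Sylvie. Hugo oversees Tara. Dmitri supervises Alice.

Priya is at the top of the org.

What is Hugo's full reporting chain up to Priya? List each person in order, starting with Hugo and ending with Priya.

Hugo -> Tamsin -> Nikolai -> Opal -> Priya

Hugo reports to Tamsin. Tamsin reports to Nikolai. Nikolai reports to Opal. Opal reports to Priya. Priya is at the top.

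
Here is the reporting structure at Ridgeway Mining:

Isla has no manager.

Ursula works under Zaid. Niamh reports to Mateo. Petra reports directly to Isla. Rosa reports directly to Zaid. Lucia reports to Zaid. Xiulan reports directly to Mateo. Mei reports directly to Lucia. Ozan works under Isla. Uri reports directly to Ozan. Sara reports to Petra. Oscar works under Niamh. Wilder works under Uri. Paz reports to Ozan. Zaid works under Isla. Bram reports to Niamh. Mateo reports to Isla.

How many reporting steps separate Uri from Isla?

2

Chain from Uri up to Isla: Uri → Ozan → Isla. That is 2 steps up, so Uri is 2 levels below Isla.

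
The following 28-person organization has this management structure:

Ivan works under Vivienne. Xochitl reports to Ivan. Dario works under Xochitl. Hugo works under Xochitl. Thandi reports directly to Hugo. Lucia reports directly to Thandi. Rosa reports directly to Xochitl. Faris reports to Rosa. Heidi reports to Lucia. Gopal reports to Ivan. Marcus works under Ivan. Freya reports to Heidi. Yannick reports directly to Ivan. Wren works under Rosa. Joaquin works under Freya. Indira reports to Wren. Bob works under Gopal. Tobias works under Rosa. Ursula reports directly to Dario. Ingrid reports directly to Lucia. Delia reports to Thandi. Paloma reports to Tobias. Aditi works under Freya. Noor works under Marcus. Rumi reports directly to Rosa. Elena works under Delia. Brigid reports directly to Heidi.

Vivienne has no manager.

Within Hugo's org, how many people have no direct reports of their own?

The people in Hugo's organization with no one reporting to them are Elena, Ingrid, Brigid, Aditi, Joaquin. That is 5.

5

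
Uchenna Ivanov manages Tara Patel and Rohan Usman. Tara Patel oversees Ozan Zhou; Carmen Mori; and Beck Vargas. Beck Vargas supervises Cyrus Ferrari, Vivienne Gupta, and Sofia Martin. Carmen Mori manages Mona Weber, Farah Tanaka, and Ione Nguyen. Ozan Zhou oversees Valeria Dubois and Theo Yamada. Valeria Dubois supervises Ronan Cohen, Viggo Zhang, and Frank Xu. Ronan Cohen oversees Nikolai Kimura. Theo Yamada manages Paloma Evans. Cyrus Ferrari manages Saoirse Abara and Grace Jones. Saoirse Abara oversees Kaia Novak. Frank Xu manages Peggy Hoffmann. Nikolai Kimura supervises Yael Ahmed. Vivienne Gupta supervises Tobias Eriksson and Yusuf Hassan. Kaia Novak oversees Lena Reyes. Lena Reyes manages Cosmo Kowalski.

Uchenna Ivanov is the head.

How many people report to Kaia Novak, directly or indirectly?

Kaia Novak directly manages Lena Reyes. Under Lena Reyes: Cosmo Kowalski (1). That's 2 in total.

2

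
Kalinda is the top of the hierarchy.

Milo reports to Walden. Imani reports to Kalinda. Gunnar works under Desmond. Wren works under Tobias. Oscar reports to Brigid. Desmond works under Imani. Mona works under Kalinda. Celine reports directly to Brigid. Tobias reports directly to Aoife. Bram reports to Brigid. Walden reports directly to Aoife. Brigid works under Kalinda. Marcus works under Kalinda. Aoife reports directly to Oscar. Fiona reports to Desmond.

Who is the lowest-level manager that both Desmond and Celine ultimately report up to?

Kalinda

Desmond's chain of managers is Imani, Kalinda. Celine's chain of managers is Brigid, Kalinda. The first manager that appears in both chains is Kalinda.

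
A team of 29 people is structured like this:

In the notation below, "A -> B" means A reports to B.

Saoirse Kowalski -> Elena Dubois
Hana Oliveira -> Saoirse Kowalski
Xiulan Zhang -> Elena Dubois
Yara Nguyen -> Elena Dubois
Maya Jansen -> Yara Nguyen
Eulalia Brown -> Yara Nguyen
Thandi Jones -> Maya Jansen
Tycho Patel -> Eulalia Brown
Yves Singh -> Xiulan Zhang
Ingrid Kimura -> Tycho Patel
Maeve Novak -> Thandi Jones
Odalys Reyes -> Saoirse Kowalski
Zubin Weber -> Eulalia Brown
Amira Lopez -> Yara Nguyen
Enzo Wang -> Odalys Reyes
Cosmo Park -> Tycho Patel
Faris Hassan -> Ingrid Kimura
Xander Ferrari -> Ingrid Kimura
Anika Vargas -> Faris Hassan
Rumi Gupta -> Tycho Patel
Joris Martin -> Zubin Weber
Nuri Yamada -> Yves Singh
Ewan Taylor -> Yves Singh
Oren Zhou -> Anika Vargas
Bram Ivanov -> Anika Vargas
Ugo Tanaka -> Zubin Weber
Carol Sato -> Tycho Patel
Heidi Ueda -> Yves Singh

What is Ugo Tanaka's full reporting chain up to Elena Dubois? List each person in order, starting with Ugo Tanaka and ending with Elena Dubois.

Ugo Tanaka -> Zubin Weber -> Eulalia Brown -> Yara Nguyen -> Elena Dubois

Ugo Tanaka reports to Zubin Weber. Zubin Weber reports to Eulalia Brown. Eulalia Brown reports to Yara Nguyen. Yara Nguyen reports to Elena Dubois. Elena Dubois is at the top.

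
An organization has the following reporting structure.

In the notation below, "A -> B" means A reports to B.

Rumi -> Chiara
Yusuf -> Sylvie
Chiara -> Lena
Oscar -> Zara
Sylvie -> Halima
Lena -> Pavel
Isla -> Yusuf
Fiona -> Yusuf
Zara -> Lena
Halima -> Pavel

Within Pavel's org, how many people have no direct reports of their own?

4

The people in Pavel's organization with no one reporting to them are Isla, Fiona, Oscar, Rumi. That is 4.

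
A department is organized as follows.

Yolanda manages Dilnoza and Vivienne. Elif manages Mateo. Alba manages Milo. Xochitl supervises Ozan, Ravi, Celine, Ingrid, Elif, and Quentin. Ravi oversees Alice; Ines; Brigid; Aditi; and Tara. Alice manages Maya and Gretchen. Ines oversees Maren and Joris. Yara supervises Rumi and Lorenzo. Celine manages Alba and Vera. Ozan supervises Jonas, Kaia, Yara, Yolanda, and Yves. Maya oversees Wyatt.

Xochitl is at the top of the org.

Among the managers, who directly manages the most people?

Direct-report counts: Xochitl has 6; Elif has 1; Celine has 2; Alba has 1; Ravi has 5; Ines has 2; Alice has 2; Maya has 1; Ozan has 5; Yolanda has 2; Yara has 2. The largest is 6, held by Xochitl.

Xochitl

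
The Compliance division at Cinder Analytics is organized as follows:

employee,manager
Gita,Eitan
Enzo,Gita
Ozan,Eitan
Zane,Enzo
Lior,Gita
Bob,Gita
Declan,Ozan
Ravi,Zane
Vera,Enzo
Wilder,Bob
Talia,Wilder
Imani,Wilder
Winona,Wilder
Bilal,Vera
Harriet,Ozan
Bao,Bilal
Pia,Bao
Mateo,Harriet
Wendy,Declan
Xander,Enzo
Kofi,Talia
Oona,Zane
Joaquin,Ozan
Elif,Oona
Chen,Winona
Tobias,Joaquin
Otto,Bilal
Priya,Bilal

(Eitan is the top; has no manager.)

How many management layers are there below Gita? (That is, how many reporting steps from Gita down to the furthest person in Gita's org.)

5

The longest chain under Gita runs Gita → Enzo → Vera → Bilal → Bao → Pia, which is 5 levels below Gita.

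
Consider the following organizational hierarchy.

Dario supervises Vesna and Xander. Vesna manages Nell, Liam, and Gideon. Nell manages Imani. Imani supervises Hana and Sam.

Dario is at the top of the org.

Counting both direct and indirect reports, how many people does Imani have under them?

Imani directly manages Sam, Hana. Sam has no reports. Hana has no reports. So Imani's organization is 2 direct reports plus everyone under them: 1 + 1 = 2.

2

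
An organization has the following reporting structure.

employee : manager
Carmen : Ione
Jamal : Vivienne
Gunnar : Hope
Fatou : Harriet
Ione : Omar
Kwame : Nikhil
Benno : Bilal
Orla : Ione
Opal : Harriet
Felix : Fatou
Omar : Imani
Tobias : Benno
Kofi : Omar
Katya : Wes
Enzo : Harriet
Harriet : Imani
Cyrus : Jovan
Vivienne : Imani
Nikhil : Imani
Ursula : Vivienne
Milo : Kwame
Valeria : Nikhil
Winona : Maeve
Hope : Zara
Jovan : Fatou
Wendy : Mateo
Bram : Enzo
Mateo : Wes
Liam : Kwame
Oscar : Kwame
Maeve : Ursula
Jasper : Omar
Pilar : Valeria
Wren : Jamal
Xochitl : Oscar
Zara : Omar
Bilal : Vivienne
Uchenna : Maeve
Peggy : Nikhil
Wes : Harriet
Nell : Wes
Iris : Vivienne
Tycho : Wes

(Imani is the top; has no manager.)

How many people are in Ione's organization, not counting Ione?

Ione directly manages Carmen, Orla. Carmen has no reports. Orla has no reports. So Ione's organization is 2 direct reports plus everyone under them: 1 + 1 = 2.

2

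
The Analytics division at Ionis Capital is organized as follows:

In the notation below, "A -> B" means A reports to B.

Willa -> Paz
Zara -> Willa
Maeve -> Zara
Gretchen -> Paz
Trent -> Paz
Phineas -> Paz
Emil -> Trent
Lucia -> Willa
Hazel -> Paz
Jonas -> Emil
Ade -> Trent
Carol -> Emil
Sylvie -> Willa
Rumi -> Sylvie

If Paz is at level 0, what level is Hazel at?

1

Chain from Hazel up to Paz: Hazel → Paz. That is 1 step up, so Hazel is 1 level below Paz.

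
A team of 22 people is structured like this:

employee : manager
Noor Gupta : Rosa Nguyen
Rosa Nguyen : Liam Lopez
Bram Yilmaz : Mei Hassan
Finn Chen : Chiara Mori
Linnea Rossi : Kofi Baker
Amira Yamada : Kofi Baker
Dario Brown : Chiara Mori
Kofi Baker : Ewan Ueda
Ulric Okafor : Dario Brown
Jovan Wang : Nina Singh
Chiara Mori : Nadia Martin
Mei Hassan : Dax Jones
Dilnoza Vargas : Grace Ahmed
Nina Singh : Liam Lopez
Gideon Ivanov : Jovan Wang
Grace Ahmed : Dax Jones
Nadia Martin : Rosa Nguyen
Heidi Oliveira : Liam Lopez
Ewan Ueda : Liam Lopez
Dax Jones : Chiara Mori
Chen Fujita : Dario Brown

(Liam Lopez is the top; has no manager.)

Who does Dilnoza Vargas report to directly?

Grace Ahmed

Dilnoza Vargas reports directly to Grace Ahmed.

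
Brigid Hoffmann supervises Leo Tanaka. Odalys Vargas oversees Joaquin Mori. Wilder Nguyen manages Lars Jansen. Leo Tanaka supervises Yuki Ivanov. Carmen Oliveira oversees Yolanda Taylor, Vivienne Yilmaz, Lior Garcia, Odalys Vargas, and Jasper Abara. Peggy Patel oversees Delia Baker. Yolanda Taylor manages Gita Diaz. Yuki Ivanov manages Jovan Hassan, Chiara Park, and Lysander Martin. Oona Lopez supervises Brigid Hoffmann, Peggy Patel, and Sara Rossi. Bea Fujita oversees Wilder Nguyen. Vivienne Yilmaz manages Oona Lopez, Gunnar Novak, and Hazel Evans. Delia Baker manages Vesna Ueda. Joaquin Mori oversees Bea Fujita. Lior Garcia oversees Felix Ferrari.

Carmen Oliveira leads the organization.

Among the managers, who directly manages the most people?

Direct-report counts: Carmen Oliveira has 5; Odalys Vargas has 1; Joaquin Mori has 1; Bea Fujita has 1; Wilder Nguyen has 1; Lior Garcia has 1; Vivienne Yilmaz has 3; Oona Lopez has 3; Peggy Patel has 1; Delia Baker has 1; Brigid Hoffmann has 1; Leo Tanaka has 1; Yuki Ivanov has 3; Yolanda Taylor has 1. The largest is 5, held by Carmen Oliveira.

Carmen Oliveira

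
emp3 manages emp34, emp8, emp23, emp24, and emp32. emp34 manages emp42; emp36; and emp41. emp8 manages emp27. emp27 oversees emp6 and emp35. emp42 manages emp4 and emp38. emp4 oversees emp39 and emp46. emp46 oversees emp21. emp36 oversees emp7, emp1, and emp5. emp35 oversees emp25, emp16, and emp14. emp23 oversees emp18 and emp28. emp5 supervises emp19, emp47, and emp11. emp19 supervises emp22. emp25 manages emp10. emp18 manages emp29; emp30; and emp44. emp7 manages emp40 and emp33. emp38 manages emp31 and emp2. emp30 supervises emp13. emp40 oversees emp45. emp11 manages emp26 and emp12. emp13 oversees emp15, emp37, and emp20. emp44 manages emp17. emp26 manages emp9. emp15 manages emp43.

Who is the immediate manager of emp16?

emp16 reports directly to emp35.

emp35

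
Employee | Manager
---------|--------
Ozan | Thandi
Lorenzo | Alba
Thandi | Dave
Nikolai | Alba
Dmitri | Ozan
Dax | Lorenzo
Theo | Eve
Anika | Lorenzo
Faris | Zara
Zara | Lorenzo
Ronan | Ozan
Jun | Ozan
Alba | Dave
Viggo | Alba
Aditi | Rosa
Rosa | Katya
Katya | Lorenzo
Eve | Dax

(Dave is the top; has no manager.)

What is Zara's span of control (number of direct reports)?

Zara directly manages Faris. That is 1 direct report.

1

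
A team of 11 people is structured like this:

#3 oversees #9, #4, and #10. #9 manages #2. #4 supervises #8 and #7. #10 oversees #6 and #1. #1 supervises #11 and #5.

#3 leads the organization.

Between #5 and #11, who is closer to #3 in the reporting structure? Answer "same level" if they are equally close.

Both #5 and #11 are 3 levels below #3.

same level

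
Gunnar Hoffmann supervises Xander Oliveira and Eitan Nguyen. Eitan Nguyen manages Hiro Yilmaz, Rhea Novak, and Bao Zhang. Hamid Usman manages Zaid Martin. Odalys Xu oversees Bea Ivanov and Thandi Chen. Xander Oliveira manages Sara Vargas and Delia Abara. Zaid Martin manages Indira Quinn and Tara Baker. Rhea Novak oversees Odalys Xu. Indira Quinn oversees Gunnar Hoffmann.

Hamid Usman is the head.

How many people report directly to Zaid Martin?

2

Zaid Martin directly manages Indira Quinn, Tara Baker. That is 2 direct reports.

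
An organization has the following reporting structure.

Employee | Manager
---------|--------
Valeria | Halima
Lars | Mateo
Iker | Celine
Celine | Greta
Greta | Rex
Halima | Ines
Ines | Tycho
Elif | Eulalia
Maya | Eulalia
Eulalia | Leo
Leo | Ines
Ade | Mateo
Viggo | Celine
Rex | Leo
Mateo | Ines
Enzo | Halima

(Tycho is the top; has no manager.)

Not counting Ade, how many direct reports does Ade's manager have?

1

Ade reports to Mateo. Mateo's other direct reports are Lars — 1 peer.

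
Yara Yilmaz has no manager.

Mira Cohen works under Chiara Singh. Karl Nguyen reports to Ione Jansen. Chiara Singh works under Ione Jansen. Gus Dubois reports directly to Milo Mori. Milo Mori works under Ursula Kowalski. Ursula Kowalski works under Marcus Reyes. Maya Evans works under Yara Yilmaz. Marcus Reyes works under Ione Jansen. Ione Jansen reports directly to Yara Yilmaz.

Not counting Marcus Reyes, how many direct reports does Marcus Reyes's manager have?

Marcus Reyes reports to Ione Jansen. Ione Jansen's other direct reports are Chiara Singh, Karl Nguyen — 2 peers.

2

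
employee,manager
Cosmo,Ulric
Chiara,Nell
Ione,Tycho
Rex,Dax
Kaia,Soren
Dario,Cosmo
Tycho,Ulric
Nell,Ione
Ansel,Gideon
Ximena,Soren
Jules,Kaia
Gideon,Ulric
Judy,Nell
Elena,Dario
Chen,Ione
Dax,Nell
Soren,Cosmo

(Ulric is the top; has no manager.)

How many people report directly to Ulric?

3

Ulric directly manages Gideon, Tycho, Cosmo. That is 3 direct reports.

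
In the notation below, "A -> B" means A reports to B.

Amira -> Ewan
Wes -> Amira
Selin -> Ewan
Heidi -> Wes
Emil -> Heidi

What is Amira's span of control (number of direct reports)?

1

Amira directly manages Wes. That is 1 direct report.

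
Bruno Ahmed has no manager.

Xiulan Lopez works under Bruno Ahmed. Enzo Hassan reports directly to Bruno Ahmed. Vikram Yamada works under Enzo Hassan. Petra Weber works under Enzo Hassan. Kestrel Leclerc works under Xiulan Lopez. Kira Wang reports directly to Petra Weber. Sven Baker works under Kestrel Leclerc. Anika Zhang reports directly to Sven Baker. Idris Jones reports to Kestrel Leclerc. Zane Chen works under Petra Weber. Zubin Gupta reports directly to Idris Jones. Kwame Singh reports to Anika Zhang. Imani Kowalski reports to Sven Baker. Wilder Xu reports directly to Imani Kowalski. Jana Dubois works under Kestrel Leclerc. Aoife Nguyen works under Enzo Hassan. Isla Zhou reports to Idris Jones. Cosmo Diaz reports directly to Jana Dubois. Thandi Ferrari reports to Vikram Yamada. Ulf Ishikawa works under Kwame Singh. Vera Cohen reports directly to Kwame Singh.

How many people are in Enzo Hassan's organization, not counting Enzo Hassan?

6

Enzo Hassan directly manages Vikram Yamada, Petra Weber, Aoife Nguyen. Under Vikram Yamada: Thandi Ferrari (1). Under Petra Weber: Zane Chen, Kira Wang (2). Aoife Nguyen has no reports. So Enzo Hassan's organization is 3 direct reports plus everyone under them: 2 + 3 + 1 = 6.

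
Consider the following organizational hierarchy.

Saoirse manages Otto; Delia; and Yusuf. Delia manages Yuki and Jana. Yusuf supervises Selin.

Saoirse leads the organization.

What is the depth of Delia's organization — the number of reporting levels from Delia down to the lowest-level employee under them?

1

The longest chain under Delia runs Delia → Jana, which is 1 level below Delia.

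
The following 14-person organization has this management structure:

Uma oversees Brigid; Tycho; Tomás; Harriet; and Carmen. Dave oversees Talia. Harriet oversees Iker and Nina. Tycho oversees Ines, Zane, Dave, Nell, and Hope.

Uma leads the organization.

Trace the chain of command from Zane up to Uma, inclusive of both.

Zane -> Tycho -> Uma

Zane reports to Tycho. Tycho reports to Uma. Uma is at the top.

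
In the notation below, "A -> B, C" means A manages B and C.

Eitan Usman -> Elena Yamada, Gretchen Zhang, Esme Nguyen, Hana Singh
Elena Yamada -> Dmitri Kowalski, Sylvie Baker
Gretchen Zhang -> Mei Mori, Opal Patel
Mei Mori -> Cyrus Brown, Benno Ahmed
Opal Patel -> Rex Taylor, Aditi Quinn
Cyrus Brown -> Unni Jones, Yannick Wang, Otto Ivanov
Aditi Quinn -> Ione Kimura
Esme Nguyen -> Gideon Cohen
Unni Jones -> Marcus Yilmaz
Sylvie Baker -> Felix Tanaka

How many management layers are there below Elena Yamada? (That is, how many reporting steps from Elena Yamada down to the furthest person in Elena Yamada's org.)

2

The longest chain under Elena Yamada runs Elena Yamada → Sylvie Baker → Felix Tanaka, which is 2 levels below Elena Yamada.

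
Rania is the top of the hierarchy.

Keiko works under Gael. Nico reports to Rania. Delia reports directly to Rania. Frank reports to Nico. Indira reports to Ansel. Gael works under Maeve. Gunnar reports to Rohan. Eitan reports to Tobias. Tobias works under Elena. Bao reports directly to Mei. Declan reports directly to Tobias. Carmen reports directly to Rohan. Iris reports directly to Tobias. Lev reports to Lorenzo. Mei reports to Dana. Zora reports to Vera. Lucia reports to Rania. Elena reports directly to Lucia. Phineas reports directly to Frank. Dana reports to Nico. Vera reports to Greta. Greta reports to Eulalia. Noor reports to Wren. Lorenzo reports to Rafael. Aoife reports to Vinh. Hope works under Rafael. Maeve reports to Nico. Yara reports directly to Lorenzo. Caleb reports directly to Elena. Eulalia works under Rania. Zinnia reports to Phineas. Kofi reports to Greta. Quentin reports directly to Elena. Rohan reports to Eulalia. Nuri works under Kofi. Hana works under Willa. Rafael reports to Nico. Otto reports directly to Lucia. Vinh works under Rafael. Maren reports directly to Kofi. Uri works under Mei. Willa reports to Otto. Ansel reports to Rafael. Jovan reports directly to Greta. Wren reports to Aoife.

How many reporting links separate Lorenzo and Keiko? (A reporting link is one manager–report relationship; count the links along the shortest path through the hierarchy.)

Lorenzo is 2 levels below Nico, and Keiko is 3 levels below Nico (their lowest common manager). The shortest path runs up from Lorenzo to Nico and back down to Keiko: 2 + 3 = 5 links.

5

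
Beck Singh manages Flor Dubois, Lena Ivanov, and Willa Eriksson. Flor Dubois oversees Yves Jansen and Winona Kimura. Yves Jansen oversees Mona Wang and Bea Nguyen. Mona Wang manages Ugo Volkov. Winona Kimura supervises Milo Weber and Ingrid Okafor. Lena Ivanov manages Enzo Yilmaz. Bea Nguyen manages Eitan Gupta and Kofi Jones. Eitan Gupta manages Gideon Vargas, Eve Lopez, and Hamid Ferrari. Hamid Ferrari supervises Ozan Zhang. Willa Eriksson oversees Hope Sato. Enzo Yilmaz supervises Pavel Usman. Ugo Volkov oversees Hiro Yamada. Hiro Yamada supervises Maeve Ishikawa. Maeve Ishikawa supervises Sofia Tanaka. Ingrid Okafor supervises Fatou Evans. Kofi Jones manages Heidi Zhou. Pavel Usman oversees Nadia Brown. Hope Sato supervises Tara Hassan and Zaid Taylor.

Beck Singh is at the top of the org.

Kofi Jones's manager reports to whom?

Kofi Jones reports to Bea Nguyen, and Bea Nguyen reports to Yves Jansen. So Kofi Jones's skip-level manager is Yves Jansen.

Yves Jansen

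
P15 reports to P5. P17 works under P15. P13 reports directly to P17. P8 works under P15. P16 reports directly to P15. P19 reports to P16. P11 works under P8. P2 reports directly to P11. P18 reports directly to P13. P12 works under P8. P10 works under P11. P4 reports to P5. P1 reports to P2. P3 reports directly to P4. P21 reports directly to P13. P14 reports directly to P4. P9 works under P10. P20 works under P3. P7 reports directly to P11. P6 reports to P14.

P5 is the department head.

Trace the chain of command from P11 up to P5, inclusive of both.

P11 -> P8 -> P15 -> P5

P11 reports to P8. P8 reports to P15. P15 reports to P5. P5 is at the top.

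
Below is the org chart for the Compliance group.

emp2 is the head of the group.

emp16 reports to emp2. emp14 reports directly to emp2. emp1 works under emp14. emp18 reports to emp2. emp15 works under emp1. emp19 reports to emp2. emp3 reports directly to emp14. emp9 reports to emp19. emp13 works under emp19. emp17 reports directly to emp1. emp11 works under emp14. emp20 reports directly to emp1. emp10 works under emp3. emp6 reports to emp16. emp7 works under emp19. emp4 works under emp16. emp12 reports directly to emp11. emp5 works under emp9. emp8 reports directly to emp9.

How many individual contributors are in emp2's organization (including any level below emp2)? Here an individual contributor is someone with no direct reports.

12

The people in emp2's organization with no one reporting to them are emp7, emp13, emp8, emp5, emp18, emp12, emp10, emp20, emp17, emp15, emp4, emp6. That is 12.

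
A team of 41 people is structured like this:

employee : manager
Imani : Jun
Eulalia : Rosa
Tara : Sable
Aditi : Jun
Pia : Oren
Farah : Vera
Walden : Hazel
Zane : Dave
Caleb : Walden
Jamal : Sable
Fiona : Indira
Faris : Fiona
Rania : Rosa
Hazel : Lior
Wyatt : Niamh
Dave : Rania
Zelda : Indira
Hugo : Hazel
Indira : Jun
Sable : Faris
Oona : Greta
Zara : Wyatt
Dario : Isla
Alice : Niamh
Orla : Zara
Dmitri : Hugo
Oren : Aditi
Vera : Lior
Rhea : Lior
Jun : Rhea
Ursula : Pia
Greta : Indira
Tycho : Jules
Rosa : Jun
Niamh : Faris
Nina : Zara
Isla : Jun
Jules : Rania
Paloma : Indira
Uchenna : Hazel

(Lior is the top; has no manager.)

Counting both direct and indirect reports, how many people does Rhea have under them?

31

Rhea directly manages Jun. Under Jun: Imani, Rosa, Eulalia, Rania, Jules, Tycho, Dave, Zane, Aditi, Oren, Pia, Ursula, Indira, Paloma, Zelda, Greta, Oona, Fiona, Faris, Niamh, Wyatt, Zara, Orla, Nina, Alice, Sable, Jamal, Tara, Isla, Dario (30). That's 31 in total.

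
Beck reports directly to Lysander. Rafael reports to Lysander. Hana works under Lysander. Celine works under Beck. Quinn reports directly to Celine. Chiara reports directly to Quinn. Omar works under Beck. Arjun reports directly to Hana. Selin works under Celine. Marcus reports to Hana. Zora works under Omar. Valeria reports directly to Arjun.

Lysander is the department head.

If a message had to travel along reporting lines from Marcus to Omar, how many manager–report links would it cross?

4

Marcus is 2 levels below Lysander, and Omar is 2 levels below Lysander (their lowest common manager). The shortest path runs up from Marcus to Lysander and back down to Omar: 2 + 2 = 4 links.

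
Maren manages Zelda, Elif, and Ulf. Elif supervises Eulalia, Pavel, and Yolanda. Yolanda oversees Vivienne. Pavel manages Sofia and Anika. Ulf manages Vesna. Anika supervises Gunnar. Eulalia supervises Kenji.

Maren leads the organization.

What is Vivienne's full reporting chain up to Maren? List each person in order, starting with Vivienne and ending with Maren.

Vivienne reports to Yolanda. Yolanda reports to Elif. Elif reports to Maren. Maren is at the top.

Vivienne -> Yolanda -> Elif -> Maren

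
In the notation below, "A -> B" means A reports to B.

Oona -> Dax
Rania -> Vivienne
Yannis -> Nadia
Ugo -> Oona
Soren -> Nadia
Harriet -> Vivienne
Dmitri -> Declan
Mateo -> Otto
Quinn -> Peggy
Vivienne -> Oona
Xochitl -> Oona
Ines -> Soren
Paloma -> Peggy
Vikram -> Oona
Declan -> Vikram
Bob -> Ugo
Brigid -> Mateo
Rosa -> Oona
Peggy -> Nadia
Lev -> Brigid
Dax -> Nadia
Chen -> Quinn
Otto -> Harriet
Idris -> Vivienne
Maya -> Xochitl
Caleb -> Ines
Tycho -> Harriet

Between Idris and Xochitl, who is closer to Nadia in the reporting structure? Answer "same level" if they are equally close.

Xochitl

Idris is 4 levels below Nadia; Xochitl is 3. Xochitl is higher.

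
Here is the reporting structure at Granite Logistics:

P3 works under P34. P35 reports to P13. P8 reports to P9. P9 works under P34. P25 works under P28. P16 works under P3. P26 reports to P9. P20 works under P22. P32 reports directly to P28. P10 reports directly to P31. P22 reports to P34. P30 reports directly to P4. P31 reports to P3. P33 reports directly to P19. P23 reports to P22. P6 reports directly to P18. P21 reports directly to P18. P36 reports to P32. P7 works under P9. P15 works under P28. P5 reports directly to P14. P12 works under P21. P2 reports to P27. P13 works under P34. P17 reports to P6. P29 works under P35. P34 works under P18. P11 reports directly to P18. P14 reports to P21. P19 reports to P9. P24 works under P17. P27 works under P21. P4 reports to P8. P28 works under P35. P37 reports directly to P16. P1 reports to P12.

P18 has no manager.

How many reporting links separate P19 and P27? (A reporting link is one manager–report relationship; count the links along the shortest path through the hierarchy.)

5

P19 is 3 levels below P18, and P27 is 2 levels below P18 (their lowest common manager). The shortest path runs up from P19 to P18 and back down to P27: 3 + 2 = 5 links.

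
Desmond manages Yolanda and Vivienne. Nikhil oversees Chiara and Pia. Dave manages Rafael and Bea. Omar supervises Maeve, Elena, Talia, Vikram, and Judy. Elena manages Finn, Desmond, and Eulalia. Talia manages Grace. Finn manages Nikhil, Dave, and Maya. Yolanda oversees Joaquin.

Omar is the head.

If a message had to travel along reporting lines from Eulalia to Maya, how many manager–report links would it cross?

3

Eulalia is 1 level below Elena, and Maya is 2 levels below Elena (their lowest common manager). The shortest path runs up from Eulalia to Elena and back down to Maya: 1 + 2 = 3 links.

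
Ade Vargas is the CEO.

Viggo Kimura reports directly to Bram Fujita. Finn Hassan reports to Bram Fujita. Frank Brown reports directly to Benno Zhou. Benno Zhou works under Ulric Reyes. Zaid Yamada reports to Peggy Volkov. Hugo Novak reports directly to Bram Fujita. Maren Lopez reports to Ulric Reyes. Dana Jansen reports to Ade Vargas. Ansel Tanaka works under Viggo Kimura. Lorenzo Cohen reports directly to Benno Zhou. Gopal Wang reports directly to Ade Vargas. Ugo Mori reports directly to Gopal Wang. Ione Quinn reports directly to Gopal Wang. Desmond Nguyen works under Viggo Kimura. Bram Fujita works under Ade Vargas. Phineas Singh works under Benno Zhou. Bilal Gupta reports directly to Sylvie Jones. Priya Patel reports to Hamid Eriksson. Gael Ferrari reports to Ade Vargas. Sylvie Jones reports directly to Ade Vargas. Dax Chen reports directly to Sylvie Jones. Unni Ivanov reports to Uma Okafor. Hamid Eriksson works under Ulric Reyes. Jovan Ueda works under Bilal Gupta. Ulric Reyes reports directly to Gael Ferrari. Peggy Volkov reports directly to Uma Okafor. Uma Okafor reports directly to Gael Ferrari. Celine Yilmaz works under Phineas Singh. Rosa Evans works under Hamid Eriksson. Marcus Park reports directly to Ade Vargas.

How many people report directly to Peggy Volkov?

Peggy Volkov directly manages Zaid Yamada. That is 1 direct report.

1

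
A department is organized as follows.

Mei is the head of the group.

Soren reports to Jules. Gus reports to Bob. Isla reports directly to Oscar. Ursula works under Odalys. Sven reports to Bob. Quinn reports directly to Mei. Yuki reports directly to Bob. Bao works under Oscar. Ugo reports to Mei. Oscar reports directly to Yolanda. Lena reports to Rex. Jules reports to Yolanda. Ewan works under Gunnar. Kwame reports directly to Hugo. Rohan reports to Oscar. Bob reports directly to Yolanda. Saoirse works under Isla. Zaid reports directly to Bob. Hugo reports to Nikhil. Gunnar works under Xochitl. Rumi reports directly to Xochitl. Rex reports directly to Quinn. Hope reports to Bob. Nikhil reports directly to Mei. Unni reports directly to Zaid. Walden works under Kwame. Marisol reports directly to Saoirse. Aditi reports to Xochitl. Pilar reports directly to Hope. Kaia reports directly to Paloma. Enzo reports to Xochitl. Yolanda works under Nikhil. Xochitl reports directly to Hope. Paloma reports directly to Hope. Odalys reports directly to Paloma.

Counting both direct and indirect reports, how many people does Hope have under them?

Hope directly manages Xochitl, Paloma, Pilar. Under Xochitl: Aditi, Rumi, Enzo, Gunnar, Ewan (5). Under Paloma: Kaia, Odalys, Ursula (3). Pilar has no reports. So Hope's organization is 3 direct reports plus everyone under them: 6 + 4 + 1 = 11.

11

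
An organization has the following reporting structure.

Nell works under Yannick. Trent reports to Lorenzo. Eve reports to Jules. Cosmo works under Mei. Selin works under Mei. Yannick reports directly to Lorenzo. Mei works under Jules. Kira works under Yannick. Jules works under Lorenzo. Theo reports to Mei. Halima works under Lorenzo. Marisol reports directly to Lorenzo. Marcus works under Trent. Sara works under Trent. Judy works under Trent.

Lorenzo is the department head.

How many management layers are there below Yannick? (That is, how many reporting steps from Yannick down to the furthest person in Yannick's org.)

1

The longest chain under Yannick runs Yannick → Nell, which is 1 level below Yannick.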